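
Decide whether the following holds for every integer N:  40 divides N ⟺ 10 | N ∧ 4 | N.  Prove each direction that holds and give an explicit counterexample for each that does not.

[⇒] If 40 ∣ N, write N = 40q. Since 40 = 4·10, N = 10·(4q), so 10 ∣ N; and since 40 = 10·4, N = 4·(10q), so 4 ∣ N.

[⇐] This fails: take N = 20. Both 10 ∣ 20 and 4 ∣ 20, yet 20 is not a multiple of 40 (since 20 = 0·40 + 20), so 40 ∤ 20.

Only the forward direction holds.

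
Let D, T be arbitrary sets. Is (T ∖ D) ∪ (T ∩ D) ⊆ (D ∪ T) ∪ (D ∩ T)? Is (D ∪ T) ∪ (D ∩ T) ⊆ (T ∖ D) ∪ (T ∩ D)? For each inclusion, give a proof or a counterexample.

(⊆) holds; (⊇) fails.

(⟸) This inclusion fails. Take D = {1}, T = ∅; then 1 ∈ (D ∪ T) ∪ (D ∩ T) but 1 ∉ (T ∖ D) ∪ (T ∩ D).

(⟹) Let x ∈ (T ∖ D) ∪ (T ∩ D). Then either x ∈ T and x ∉ D; or x ∈ D ∩ T. In each case x ∈ (D ∪ T) ∪ (D ∩ T), so (T ∖ D) ∪ (T ∩ D) ⊆ (D ∪ T) ∪ (D ∩ T).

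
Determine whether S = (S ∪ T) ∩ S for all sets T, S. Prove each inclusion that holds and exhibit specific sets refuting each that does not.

The two sets are equal.

(⊆) Let x ∈ S. Then either x ∈ S and x ∉ T; or x ∈ T ∩ S. In each case x ∈ (S ∪ T) ∩ S, so S ⊆ (S ∪ T) ∩ S.

(⊇) Let x ∈ (S ∪ T) ∩ S. Then either x ∈ S and x ∉ T; or x ∈ T ∩ S. In each case x ∈ S, so (S ∪ T) ∩ S ⊆ S.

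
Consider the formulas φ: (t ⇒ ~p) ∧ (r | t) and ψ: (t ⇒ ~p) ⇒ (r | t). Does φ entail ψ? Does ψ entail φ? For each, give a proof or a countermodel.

The forward direction holds; the converse fails.

Forward direction. Assume the antecedent. If r is true, (t ⇒ ~p) ⇒ (r | t) reduces to true regardless of the other variables. If r is false, the antecedent forces (r = F, p = F, t = T), and (t ⇒ ~p) ⇒ (r | t) holds there. Either way (t ⇒ ~p) ⇒ (r | t) holds.

Converse. This fails. Under r = F, p = T, t = T, the left side is false but the right side is true.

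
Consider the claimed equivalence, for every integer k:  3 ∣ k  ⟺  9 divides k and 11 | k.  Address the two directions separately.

Not equivalent: only (⇐) holds.

(⇒) This fails: take k = 3. Certainly 3 ∣ 3, but 9 ∤ 3.

(⇐) Suppose 9 ∣ k and 11 ∣ k. Any common multiple of 9 and 11 is a multiple of their lcm; here gcd(9, 11) = 1, so lcm(9, 11) = 9·11 = 99, so 99 ∣ k. Since 3 ∣ 99, it follows that 3 ∣ k.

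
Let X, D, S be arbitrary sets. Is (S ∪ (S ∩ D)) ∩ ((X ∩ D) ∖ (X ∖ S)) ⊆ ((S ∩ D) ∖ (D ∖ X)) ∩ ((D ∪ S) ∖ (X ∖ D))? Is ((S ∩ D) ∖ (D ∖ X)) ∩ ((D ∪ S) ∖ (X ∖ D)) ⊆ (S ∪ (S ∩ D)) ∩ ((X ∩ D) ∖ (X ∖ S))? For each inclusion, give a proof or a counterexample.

Reverse inclusion. Let x ∈ ((S ∩ D) ∖ (D ∖ X)) ∩ ((D ∪ S) ∖ (X ∖ D)). Then x ∈ X ∩ D ∩ S, from which x ∈ (S ∪ (S ∩ D)) ∩ ((X ∩ D) ∖ (X ∖ S)).

Forward inclusion. Let x ∈ (S ∪ (S ∩ D)) ∩ ((X ∩ D) ∖ (X ∖ S)). Then x ∈ X ∩ D ∩ S, from which x ∈ ((S ∩ D) ∖ (D ∖ X)) ∩ ((D ∪ S) ∖ (X ∖ D)).

Both inclusions hold; the sets are equal.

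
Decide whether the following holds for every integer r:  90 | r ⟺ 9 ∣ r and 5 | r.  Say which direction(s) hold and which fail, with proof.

(←) This fails: take r = 45. Both 9 ∣ 45 and 5 ∣ 45, yet 45 is not a multiple of 90 (since 45 = 0·90 + 45), so 90 ∤ 45.

(→) If 90 ∣ r, write r = 90q. Since 90 = 10·9, r = 9·(10q), so 9 ∣ r; and since 90 = 18·5, r = 5·(18q), so 5 ∣ r.

Only the forward direction holds.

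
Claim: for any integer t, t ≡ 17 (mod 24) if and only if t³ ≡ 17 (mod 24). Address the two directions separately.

Both directions hold.

(⇒) Suppose t ≡ 17 (mod 24). Write t = 24j + 17. Then (24j + 17)³ = 13824j³ + 29376j² + 20808j + 4913 = 24(576j³ + 1224j² + 867j + 204) + 17, so t³ ≡ 17 (mod 24).

(⇐) Conversely, suppose t³ ≡ 17 (mod 24). The only residue r in {0, …, 23} with r³ ≡ 17 (mod 24) is r = 17, so t ≡ 17 (mod 24).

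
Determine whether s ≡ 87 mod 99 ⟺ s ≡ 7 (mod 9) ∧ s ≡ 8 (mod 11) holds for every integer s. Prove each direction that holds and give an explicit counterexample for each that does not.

Neither direction holds.

(⇒) This fails: s = 87 gives 87 ≡ 87 (mod 99) but 87 ≡ 6 (mod 9), so the conjunction on the right does not hold.

(⇐) This fails: s = 52 satisfies both congruences on the right (52 ≡ 7 mod 9 and 52 ≡ 8 mod 11) yet 52 ≡ 52 (mod 99), not 87.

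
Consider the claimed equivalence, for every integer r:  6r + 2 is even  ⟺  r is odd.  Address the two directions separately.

Not equivalent: only (⇐) holds.

(⟹) This fails: take r = 2. Then 6r + 2 = 14, which is even, yet r = 2 is even, not odd.

(⟸) Suppose r is odd. Since 6 is even, 6r is even for every r, so 6r + 2 has the same parity as 2, which is even. Hence 6r + 2 is even.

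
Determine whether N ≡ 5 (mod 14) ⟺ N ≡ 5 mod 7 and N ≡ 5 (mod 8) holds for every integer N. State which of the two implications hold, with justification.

(→) This fails: N = 33 gives 33 ≡ 5 (mod 14) but 33 ≡ 1 (mod 8), so the conjunction on the right does not hold.

(←) Conversely, if N ≡ 5 (mod 7) and N ≡ 5 (mod 8), then by the Chinese remainder theorem N ≡ 5 (mod 56). Since 5 ≡ 5 (mod 14) and 14 ∣ 56, we get N ≡ 5 (mod 14).

Not equivalent: only (⇐) holds.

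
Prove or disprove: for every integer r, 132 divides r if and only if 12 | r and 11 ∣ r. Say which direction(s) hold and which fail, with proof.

(→) If 132 ∣ r, write r = 132q. Since 132 = 11·12, r = 12·(11q), so 12 ∣ r; and since 132 = 12·11, r = 11·(12q), so 11 ∣ r.

(←) Suppose 12 ∣ r and 11 ∣ r. Any common multiple of 12 and 11 is a multiple of their lcm; here gcd(12, 11) = 1, so lcm(12, 11) = 12·11 = 132, so 132 ∣ r.

Both directions hold.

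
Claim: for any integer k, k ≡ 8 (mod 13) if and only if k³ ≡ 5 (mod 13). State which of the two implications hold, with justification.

Forward direction. Suppose k ≡ 8 (mod 13). Write k = 13j + 8. Then (13j + 8)³ = 2197j³ + 4056j² + 2496j + 512 = 13(169j³ + 312j² + 192j + 39) + 5, so k³ ≡ 5 (mod 13).

Converse. This fails: take k = 7. Then 7³ = 343 ≡ 5 (mod 13), yet 7 ≡ 7 (mod 13), not 8.

Only the forward direction holds.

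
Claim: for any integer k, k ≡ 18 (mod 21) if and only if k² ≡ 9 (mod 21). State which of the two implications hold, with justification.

Not equivalent: only (⇒) holds.

Forward direction. Suppose k ≡ 18 (mod 21). Write k = 21j + 18. Then (21j + 18)² = 441j² + 756j + 324 = 21(21j² + 36j + 15) + 9, so k² ≡ 9 (mod 21).

Converse. This fails: take k = 3. Then 3² = 9 ≡ 9 (mod 21), yet 3 ≡ 3 (mod 21), not 18.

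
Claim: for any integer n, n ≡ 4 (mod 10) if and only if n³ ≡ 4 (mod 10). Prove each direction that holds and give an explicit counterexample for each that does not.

The biconditional holds.

Converse. Suppose n³ ≡ 4 (mod 10). The only residue r in {0, …, 9} with r³ ≡ 4 (mod 10) is r = 4, so n ≡ 4 (mod 10).

Forward direction. Suppose n ≡ 4 (mod 10). Write n = 10j + 4. Then (10j + 4)³ = 1000j³ + 1200j² + 480j + 64 = 10(100j³ + 120j² + 48j + 6) + 4, so n³ ≡ 4 (mod 10).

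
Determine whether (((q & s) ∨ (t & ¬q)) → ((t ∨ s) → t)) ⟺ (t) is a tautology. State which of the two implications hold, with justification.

(⟸) Assume the antecedent. If s is true, the antecedent forces (s = T, t = T, q = F) or (s = T, t = T, q = T), and the consequent holds there. If s is false, the consequent reduces to true regardless of the other variables. Either way the consequent holds.

(⟹) This fails. Under s = F, t = F, q = F, the left side is true but the right side is false.

Only the reverse direction holds.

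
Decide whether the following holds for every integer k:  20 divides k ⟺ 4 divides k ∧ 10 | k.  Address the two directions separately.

[⇒] If 20 ∣ k, write k = 20q. Since 20 = 5·4, k = 4·(5q), so 4 ∣ k; and since 20 = 2·10, k = 10·(2q), so 10 ∣ k.

[⇐] Suppose 4 ∣ k and 10 ∣ k. Any common multiple of 4 and 10 is a multiple of their lcm; here lcm(4, 10) = 4·10/gcd(4, 10) = 40/2 = 20, so 20 ∣ k.

Equivalent; both directions hold.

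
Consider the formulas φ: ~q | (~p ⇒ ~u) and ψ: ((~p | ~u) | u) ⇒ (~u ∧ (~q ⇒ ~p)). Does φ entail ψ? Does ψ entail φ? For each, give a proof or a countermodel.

(→) This fails. Under q = F, u = T, p = F, the left side is true but the right side is false.

(←) Assume the antecedent. If q is true, the antecedent forces (q = T, u = F, p = F) or (q = T, u = F, p = T), and ~q | (~p ⇒ ~u) holds there. If q is false, ~q | (~p ⇒ ~u) reduces to true regardless of the other variables. Either way ~q | (~p ⇒ ~u) holds.

Only the converse holds.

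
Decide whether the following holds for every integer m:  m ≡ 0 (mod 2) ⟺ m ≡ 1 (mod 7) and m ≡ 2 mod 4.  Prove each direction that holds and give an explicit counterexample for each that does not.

(⇒) fails; (⇐) holds.

(⇐) If m ≡ 1 (mod 7) and m ≡ 2 (mod 4), then by the Chinese remainder theorem m ≡ 22 (mod 28). Since 22 ≡ 0 (mod 2) and 2 ∣ 28, we get m ≡ 0 (mod 2).

(⇒) This fails: m = 0 gives 0 ≡ 0 (mod 2) but 0 ≡ 0 (mod 7), so the conjunction on the right does not hold.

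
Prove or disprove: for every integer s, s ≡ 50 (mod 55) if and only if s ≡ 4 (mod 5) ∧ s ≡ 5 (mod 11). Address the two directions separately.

(⇒) This fails: s = 50 gives 50 ≡ 50 (mod 55) but 50 ≡ 0 (mod 5), so the conjunction on the right does not hold.

(⇐) This fails: s = 49 satisfies both congruences on the right (49 ≡ 4 mod 5 and 49 ≡ 5 mod 11) yet 49 ≡ 49 (mod 55), not 50.

Neither direction holds.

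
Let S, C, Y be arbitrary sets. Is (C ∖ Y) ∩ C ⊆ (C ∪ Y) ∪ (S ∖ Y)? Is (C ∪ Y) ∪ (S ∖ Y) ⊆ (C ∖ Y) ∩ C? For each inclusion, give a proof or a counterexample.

(⟹) Let x ∈ (C ∖ Y) ∩ C. Then either x ∈ C and x ∉ S, Y; or x ∈ S ∩ C and x ∉ Y. In each case x ∈ (C ∪ Y) ∪ (S ∖ Y), so (C ∖ Y) ∩ C ⊆ (C ∪ Y) ∪ (S ∖ Y).

(⟸) This inclusion fails. Take S = {1}, C = ∅, Y = ∅; then 1 ∈ (C ∪ Y) ∪ (S ∖ Y) but 1 ∉ (C ∖ Y) ∩ C.

The sets are not equal: only the forward inclusion holds.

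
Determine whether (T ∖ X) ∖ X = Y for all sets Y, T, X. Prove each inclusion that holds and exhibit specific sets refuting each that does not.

(⊆) This inclusion fails. Take Y = ∅, T = {1}, X = ∅; then 1 ∈ (T ∖ X) ∖ X but 1 ∉ Y.

(⊇) This inclusion fails. Take Y = {1}, T = ∅, X = ∅; then 1 ∈ Y but 1 ∉ (T ∖ X) ∖ X.

Both inclusions fail.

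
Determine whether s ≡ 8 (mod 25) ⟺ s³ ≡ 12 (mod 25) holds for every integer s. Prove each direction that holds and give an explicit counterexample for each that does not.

(⟹) Suppose s ≡ 8 (mod 25). Write s = 25j + 8. Then (25j + 8)³ = 15625j³ + 15000j² + 4800j + 512 = 25(625j³ + 600j² + 192j + 20) + 12, so s³ ≡ 12 (mod 25).

(⟸) Conversely, suppose s³ ≡ 12 (mod 25). The only residue r in {0, …, 24} with r³ ≡ 12 (mod 25) is r = 8, so s ≡ 8 (mod 25).

Both implications hold.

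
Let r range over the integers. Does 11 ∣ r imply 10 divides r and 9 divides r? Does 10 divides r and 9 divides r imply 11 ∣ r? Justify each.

Forward direction. This fails: take r = 11. Certainly 11 ∣ 11, but 10 ∤ 11.

Converse. This fails: take r = 90. Both 10 ∣ 90 and 9 ∣ 90, yet 90 is not a multiple of 11 (since 90 = 8·11 + 2), so 11 ∤ 90.

Neither direction holds.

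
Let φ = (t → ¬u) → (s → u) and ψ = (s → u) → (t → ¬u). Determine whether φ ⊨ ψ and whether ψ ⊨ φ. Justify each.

(⇒) fails and (⇐) fails.

(⇒) This fails. Under s = F, u = T, t = T, the left side is true but the right side is false.

(⇐) This fails. Under s = T, u = F, t = F, the left side is false but the right side is true.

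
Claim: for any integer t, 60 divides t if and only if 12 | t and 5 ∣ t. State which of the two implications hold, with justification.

Both implications hold.

Converse. Suppose 12 ∣ t and 5 ∣ t. Any common multiple of 12 and 5 is a multiple of their lcm; here gcd(12, 5) = 1, so lcm(12, 5) = 12·5 = 60, so 60 ∣ t.

Forward direction. If 60 ∣ t, write t = 60q. Since 60 = 5·12, t = 12·(5q), so 12 ∣ t; and since 60 = 12·5, t = 5·(12q), so 5 ∣ t.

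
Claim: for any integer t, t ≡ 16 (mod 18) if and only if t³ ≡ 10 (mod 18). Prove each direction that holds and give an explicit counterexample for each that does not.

Not equivalent: only (⇒) holds.

Forward direction. Suppose t ≡ 16 (mod 18). Write t = 18j + 16. Then (18j + 16)³ = 5832j³ + 15552j² + 13824j + 4096 = 18(324j³ + 864j² + 768j + 227) + 10, so t³ ≡ 10 (mod 18).

Converse. This fails: take t = 4. Then 4³ = 64 ≡ 10 (mod 18), yet 4 ≡ 4 (mod 18), not 16.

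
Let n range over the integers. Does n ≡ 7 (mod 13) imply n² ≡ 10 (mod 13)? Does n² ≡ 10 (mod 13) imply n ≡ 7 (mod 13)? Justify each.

(⇒) Suppose n ≡ 7 (mod 13). Write n = 13j + 7. Then (13j + 7)² = 169j² + 182j + 49 = 13(13j² + 14j + 3) + 10, so n² ≡ 10 (mod 13).

(⇐) This fails: take n = 6. Then 6² = 36 ≡ 10 (mod 13), yet 6 ≡ 6 (mod 13), not 7.

Not equivalent: only (⇒) holds.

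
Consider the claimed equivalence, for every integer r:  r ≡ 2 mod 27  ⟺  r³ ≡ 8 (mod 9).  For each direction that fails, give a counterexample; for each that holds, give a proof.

Only the forward direction holds.

(⟸) This fails: take r = 5. Then 5³ = 125 ≡ 8 (mod 9), yet 5 ≡ 5 (mod 27), not 2.

(⟹) Suppose r ≡ 2 (mod 27). Then r³ ≡ 2³ = 8 (mod 27), and since 9 ∣ 27, also r³ ≡ 8 (mod 9).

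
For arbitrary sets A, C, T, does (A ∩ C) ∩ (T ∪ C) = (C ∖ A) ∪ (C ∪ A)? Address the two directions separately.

Only the forward inclusion holds.

Forward inclusion. Let x ∈ (A ∩ C) ∩ (T ∪ C). Then either x ∈ A ∩ C and x ∉ T; or x ∈ A ∩ C ∩ T. In each case x ∈ (C ∖ A) ∪ (C ∪ A), so (A ∩ C) ∩ (T ∪ C) ⊆ (C ∖ A) ∪ (C ∪ A).

Reverse inclusion. This inclusion fails. Take A = {1}, C = ∅, T = ∅; then 1 ∈ (C ∖ A) ∪ (C ∪ A) but 1 ∉ (A ∩ C) ∩ (T ∪ C).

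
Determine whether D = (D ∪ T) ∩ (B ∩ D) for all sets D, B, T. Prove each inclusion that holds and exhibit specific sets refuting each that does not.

(⊆) This inclusion fails. Take D = {1}, B = ∅, T = ∅; then 1 ∈ D but 1 ∉ (D ∪ T) ∩ (B ∩ D).

(⊇) Let x ∈ (D ∪ T) ∩ (B ∩ D). Then either x ∈ D ∩ B and x ∉ T; or x ∈ D ∩ B ∩ T. In each case x ∈ D, so (D ∪ T) ∩ (B ∩ D) ⊆ D.

The sets are not equal: only the reverse inclusion holds.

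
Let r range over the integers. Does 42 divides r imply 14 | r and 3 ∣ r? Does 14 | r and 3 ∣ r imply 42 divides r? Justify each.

(⟹) If 42 ∣ r, write r = 42q. Since 42 = 3·14, r = 14·(3q), so 14 ∣ r; and since 42 = 14·3, r = 3·(14q), so 3 ∣ r.

(⟸) Suppose 14 ∣ r and 3 ∣ r. Any common multiple of 14 and 3 is a multiple of their lcm; here gcd(14, 3) = 1, so lcm(14, 3) = 14·3 = 42, so 42 ∣ r.

Both directions hold; the statement is true.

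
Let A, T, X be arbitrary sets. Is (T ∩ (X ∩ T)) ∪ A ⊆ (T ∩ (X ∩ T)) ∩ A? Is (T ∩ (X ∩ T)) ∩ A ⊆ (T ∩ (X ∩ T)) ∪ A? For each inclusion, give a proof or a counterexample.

(⟹) This inclusion fails. Take A = {1}, T = ∅, X = ∅; then 1 ∈ (T ∩ (X ∩ T)) ∪ A but 1 ∉ (T ∩ (X ∩ T)) ∩ A.

(⟸) Let x ∈ (T ∩ (X ∩ T)) ∩ A. Then x ∈ A ∩ T ∩ X, from which x ∈ (T ∩ (X ∩ T)) ∪ A.

(⊆) fails; (⊇) holds.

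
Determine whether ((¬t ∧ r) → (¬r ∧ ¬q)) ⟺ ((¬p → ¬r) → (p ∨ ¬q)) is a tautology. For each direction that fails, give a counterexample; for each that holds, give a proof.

Neither implication holds.

(⇒) This fails. Under r = F, p = F, t = F, q = T, the left side is true but the right side is false.

(⇐) This fails. Under r = T, p = F, t = F, q = F, the left side is false but the right side is true.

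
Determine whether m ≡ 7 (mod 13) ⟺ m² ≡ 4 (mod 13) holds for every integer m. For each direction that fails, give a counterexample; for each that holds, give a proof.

(⟹) This fails: take m = 7. Then 7 ≡ 7 (mod 13), but 7² = 49 ≡ 10 (mod 13), not 4.

(⟸) This fails: take m = 2. Then 2² = 4 ≡ 4 (mod 13), yet 2 ≡ 2 (mod 13), not 7.

Both directions fail.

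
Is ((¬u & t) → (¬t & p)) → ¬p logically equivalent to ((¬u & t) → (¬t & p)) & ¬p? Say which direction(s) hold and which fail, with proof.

(⇒) fails; (⇐) holds.

[⇒] This fails. Under p = F, u = F, t = T, the left side is true but the right side is false.

[⇐] Assume the antecedent. If p is true, the antecedent cannot hold. If p is false, ((¬u & t) → (¬t & p)) → ¬p reduces to true regardless of the other variables. Either way ((¬u & t) → (¬t & p)) → ¬p holds.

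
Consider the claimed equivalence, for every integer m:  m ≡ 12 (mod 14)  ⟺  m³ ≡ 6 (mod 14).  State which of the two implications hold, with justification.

(←) This fails: take m = 6. Then 6³ = 216 ≡ 6 (mod 14), yet 6 ≡ 6 (mod 14), not 12.

(→) Suppose m ≡ 12 (mod 14). Write m = 14j + 12. Then (14j + 12)³ = 2744j³ + 7056j² + 6048j + 1728 = 14(196j³ + 504j² + 432j + 123) + 6, so m³ ≡ 6 (mod 14).

(⇒) holds; (⇐) fails.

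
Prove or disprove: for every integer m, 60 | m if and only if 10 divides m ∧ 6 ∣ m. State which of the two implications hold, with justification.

(⇒) If 60 ∣ m, write m = 60q. Since 60 = 6·10, m = 10·(6q), so 10 ∣ m; and since 60 = 10·6, m = 6·(10q), so 6 ∣ m.

(⇐) This fails: take m = 30. Both 10 ∣ 30 and 6 ∣ 30, yet 30 is not a multiple of 60 (since 30 = 0·60 + 30), so 60 ∤ 30.

Not equivalent: only (⇒) holds.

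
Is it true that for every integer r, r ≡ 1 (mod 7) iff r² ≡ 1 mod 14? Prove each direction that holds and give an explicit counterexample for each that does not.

[⇒] This fails: take r = 8. Then 8 ≡ 1 (mod 7), but 8² = 64 ≡ 8 (mod 14), not 1.

[⇐] This fails: take r = 13. Then 13² = 169 ≡ 1 (mod 14), yet 13 ≡ 6 (mod 7), not 1.

(⇒) fails and (⇐) fails.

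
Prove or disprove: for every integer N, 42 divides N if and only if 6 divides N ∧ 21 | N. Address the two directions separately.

Equivalent; both directions hold.

(⟹) If 42 ∣ N, write N = 42q. Since 42 = 7·6, N = 6·(7q), so 6 ∣ N; and since 42 = 2·21, N = 21·(2q), so 21 ∣ N.

(⟸) Suppose 6 ∣ N and 21 ∣ N. Any common multiple of 6 and 21 is a multiple of their lcm; here lcm(6, 21) = 6·21/gcd(6, 21) = 126/3 = 42, so 42 ∣ N.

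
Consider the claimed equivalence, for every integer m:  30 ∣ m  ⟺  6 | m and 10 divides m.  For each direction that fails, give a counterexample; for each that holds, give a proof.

Both directions hold.

[⇒] If 30 ∣ m, write m = 30q. Since 30 = 5·6, m = 6·(5q), so 6 ∣ m; and since 30 = 3·10, m = 10·(3q), so 10 ∣ m.

[⇐] Suppose 6 ∣ m and 10 ∣ m. Any common multiple of 6 and 10 is a multiple of their lcm; here lcm(6, 10) = 6·10/gcd(6, 10) = 60/2 = 30, so 30 ∣ m.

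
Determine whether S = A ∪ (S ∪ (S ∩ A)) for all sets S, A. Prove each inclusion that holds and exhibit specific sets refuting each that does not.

Only the forward inclusion holds.

(⟹) Let x ∈ S. Then either x ∈ S and x ∉ A; or x ∈ S ∩ A. In each case x ∈ A ∪ (S ∪ (S ∩ A)), so S ⊆ A ∪ (S ∪ (S ∩ A)).

(⟸) This inclusion fails. Take S = ∅, A = {1}; then 1 ∈ A ∪ (S ∪ (S ∩ A)) but 1 ∉ S.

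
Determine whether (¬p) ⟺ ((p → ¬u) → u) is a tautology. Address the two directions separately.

Neither direction holds.

(⇒) This fails. Under u = F, p = F, the left side is true but the right side is false.

(⇐) This fails. Under u = T, p = T, the left side is false but the right side is true.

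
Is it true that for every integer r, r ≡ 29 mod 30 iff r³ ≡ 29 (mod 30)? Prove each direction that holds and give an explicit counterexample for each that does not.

Both directions hold; the statement is true.

[⇒] Suppose r ≡ 29 mod 30. Write r = 30j + 29. Then (30j + 29)³ = 27000j³ + 78300j² + 75690j + 24389 = 30(900j³ + 2610j² + 2523j + 812) + 29, so r³ ≡ 29 (mod 30).

[⇐] Conversely, suppose r³ ≡ 29 (mod 30). The only residue r in {0, …, 29} with r³ ≡ 29 (mod 30) is r = 29, so r ≡ 29 (mod 30).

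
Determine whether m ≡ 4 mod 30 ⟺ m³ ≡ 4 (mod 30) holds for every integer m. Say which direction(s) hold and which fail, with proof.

Forward direction. Suppose m ≡ 4 mod 30. Write m = 30j + 4. Then (30j + 4)³ = 27000j³ + 10800j² + 1440j + 64 = 30(900j³ + 360j² + 48j + 2) + 4, so m³ ≡ 4 (mod 30).

Converse. Suppose m³ ≡ 4 (mod 30). The only residue r in {0, …, 29} with r³ ≡ 4 (mod 30) is r = 4, so m ≡ 4 (mod 30).

Both directions hold; the statement is true.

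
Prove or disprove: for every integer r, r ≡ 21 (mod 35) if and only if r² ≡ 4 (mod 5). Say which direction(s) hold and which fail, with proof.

(→) This fails: take r = 21. Then 21 ≡ 21 (mod 35), but 21² = 441 ≡ 1 (mod 5), not 4.

(←) This fails: take r = 2. Then 2² = 4 ≡ 4 (mod 5), yet 2 ≡ 2 (mod 35), not 21.

(⇒) fails and (⇐) fails.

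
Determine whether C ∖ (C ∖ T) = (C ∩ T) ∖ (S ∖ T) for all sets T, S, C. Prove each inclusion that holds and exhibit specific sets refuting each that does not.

(⟹) Let x ∈ C ∖ (C ∖ T). Then either x ∈ T ∩ C and x ∉ S; or x ∈ T ∩ S ∩ C. In each case x ∈ (C ∩ T) ∖ (S ∖ T), so C ∖ (C ∖ T) ⊆ (C ∩ T) ∖ (S ∖ T).

(⟸) Let x ∈ (C ∩ T) ∖ (S ∖ T). Then either x ∈ T ∩ C and x ∉ S; or x ∈ T ∩ S ∩ C. In each case x ∈ C ∖ (C ∖ T), so (C ∩ T) ∖ (S ∖ T) ⊆ C ∖ (C ∖ T).

The two sets are equal.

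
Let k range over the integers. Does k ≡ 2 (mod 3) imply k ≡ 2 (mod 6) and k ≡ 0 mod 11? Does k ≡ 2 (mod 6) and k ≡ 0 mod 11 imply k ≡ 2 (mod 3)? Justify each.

Only the converse holds.

(→) This fails: k = 2 gives 2 ≡ 2 (mod 3) but 2 ≡ 2 (mod 11), so the conjunction on the right does not hold.

(←) Conversely, if k ≡ 2 (mod 6) and k ≡ 0 (mod 11), then by the Chinese remainder theorem k ≡ 44 (mod 66). Since 44 ≡ 2 (mod 3) and 3 ∣ 66, we get k ≡ 2 (mod 3).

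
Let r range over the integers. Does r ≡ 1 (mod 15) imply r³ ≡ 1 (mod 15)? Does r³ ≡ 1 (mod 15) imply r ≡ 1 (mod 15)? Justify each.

(→) Suppose r ≡ 1 (mod 15). Write r = 15j + 1. Then (15j + 1)³ = 3375j³ + 675j² + 45j + 1 = 15(225j³ + 45j² + 3j) + 1, so r³ ≡ 1 (mod 15).

(←) Conversely, suppose r³ ≡ 1 (mod 15). The only residue r in {0, …, 14} with r³ ≡ 1 (mod 15) is r = 1, so r ≡ 1 (mod 15).

Both directions hold.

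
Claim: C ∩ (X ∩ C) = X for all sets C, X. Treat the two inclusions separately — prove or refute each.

The sets are not equal: only the forward inclusion holds.

(⟹) Let x ∈ C ∩ (X ∩ C). Then x ∈ C ∩ X, from which x ∈ X.

(⟸) This inclusion fails. Take C = ∅, X = {1}; then 1 ∈ X but 1 ∉ C ∩ (X ∩ C).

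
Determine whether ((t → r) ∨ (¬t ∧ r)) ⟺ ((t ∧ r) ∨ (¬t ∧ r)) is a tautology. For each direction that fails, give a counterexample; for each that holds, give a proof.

Not equivalent: only (⇐) holds.

[⇒] This fails. Under t = F, r = F, the left side is true but the right side is false.

[⇐] Assume the antecedent. If t is true, the antecedent forces (t = T, r = T), and (t → r) ∨ (¬t ∧ r) holds there. If t is false, (t → r) ∨ (¬t ∧ r) reduces to true regardless of the other variables. Either way (t → r) ∨ (¬t ∧ r) holds.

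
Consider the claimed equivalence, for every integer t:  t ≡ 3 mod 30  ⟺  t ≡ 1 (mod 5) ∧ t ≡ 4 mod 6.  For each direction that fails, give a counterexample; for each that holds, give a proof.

(→) This fails: t = 3 gives 3 ≡ 3 (mod 30) but 3 ≡ 3 (mod 5), so the conjunction on the right does not hold.

(←) This fails: t = 16 satisfies both congruences on the right (16 ≡ 1 mod 5 and 16 ≡ 4 mod 6) yet 16 ≡ 16 (mod 30), not 3.

(⇒) fails and (⇐) fails.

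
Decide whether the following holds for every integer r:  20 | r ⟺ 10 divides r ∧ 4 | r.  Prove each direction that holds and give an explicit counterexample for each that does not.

Both implications hold.

(→) If 20 ∣ r, write r = 20q. Since 20 = 2·10, r = 10·(2q), so 10 ∣ r; and since 20 = 5·4, r = 4·(5q), so 4 ∣ r.

(←) Suppose 10 ∣ r and 4 ∣ r. Any common multiple of 10 and 4 is a multiple of their lcm; here lcm(10, 4) = 10·4/gcd(10, 4) = 40/2 = 20, so 20 ∣ r.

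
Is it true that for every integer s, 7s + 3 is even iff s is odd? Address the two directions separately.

(⇒) Suppose 7s + 3 is even. Since 7 is odd, 7s and s have the same parity, so 7s + 3 ≡ s + 3 (mod 2). As 3 is odd, 7s + 3 is even exactly when s is odd. Thus s is odd.

(⇐) Conversely, suppose s is odd; write s = 2j + 1. Then 7s + 3 = 7·(2j + 1) + 3 = 2·7j + 10, which is even.

Both implications hold.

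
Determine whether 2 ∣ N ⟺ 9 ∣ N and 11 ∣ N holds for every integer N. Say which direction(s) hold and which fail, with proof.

(⇒) fails and (⇐) fails.

[⇒] This fails: take N = 2. Certainly 2 ∣ 2, but 9 ∤ 2.

[⇐] This fails: take N = 99. Both 9 ∣ 99 and 11 ∣ 99, yet 99 is not a multiple of 2 (since 99 = 49·2 + 1), so 2 ∤ 99.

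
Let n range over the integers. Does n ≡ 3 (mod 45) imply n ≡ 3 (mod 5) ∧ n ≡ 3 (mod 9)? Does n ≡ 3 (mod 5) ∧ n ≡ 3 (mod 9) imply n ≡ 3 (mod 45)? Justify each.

(→) Suppose n ≡ 3 (mod 45); write n = 45j + 3. Since 5 ∣ 45, reducing mod 5 gives n ≡ 3 (mod 5); since 9 ∣ 45, reducing mod 9 gives n ≡ 3 (mod 9).

(←) Conversely, if n ≡ 3 (mod 5) and n ≡ 3 (mod 9), then by the Chinese remainder theorem n ≡ 3 (mod 45). This is exactly n ≡ 3 (mod 45).

Both implications hold.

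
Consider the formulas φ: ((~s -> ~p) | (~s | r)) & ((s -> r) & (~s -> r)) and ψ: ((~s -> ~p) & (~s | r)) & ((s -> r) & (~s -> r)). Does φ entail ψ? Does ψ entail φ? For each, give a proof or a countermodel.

(→) This fails. Under p = T, r = T, s = F, the left side is true but the right side is false.

(←) Assume the antecedent. If p is true, the antecedent forces (p = T, r = T, s = T), and the consequent holds there. If p is false, the antecedent forces (p = F, r = T, s = F) or (p = F, r = T, s = T), and the consequent holds there. Either way the consequent holds.

Only the converse holds.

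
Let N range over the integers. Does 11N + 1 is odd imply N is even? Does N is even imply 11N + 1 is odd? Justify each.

(→) Suppose 11N + 1 is odd. Since 11 is odd, 11N and N have the same parity, so 11N + 1 ≡ N + 1 (mod 2). As 1 is odd, 11N + 1 is odd exactly when N is even. Thus N is even.

(←) Conversely, suppose N is even; write N = 2j. Then 11N + 1 = 11·(2j) + 1 = 2·11j + 1, which is odd.

Equivalent; both directions hold.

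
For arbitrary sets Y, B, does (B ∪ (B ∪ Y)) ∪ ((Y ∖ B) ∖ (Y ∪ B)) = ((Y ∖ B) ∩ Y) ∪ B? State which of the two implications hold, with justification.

The two sets are equal.

(⟹) Let x ∈ (B ∪ (B ∪ Y)) ∪ ((Y ∖ B) ∖ (Y ∪ B)). Then either x ∈ Y and x ∉ B; or x ∈ B and x ∉ Y; or x ∈ Y ∩ B. In each case x ∈ ((Y ∖ B) ∩ Y) ∪ B, so (B ∪ (B ∪ Y)) ∪ ((Y ∖ B) ∖ (Y ∪ B)) ⊆ ((Y ∖ B) ∩ Y) ∪ B.

(⟸) Let x ∈ ((Y ∖ B) ∩ Y) ∪ B. Then either x ∈ Y and x ∉ B; or x ∈ B and x ∉ Y; or x ∈ Y ∩ B. In each case x ∈ (B ∪ (B ∪ Y)) ∪ ((Y ∖ B) ∖ (Y ∪ B)), so ((Y ∖ B) ∩ Y) ∪ B ⊆ (B ∪ (B ∪ Y)) ∪ ((Y ∖ B) ∖ (Y ∪ B)).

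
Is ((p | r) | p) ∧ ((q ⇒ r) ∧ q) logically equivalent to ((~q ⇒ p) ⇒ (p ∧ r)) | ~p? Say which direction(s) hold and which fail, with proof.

[⇐] This fails. Under r = F, p = F, q = F, the left side is false but the right side is true.

[⇒] Assume the antecedent. If r is true, ((~q ⇒ p) ⇒ (p ∧ r)) | ~p reduces to true regardless of the other variables. If r is false, the antecedent cannot hold. Either way ((~q ⇒ p) ⇒ (p ∧ r)) | ~p holds.

(⇒) holds; (⇐) fails.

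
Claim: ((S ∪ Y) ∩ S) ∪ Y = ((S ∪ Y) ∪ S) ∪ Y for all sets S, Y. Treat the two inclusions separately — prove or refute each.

Both inclusions hold; the sets are equal.

(⟹) Let x ∈ ((S ∪ Y) ∩ S) ∪ Y. Then either x ∈ S and x ∉ Y; or x ∈ Y and x ∉ S; or x ∈ S ∩ Y. In each case x ∈ ((S ∪ Y) ∪ S) ∪ Y, so ((S ∪ Y) ∩ S) ∪ Y ⊆ ((S ∪ Y) ∪ S) ∪ Y.

(⟸) Let x ∈ ((S ∪ Y) ∪ S) ∪ Y. Then either x ∈ S and x ∉ Y; or x ∈ Y and x ∉ S; or x ∈ S ∩ Y. In each case x ∈ ((S ∪ Y) ∩ S) ∪ Y, so ((S ∪ Y) ∪ S) ∪ Y ⊆ ((S ∪ Y) ∩ S) ∪ Y.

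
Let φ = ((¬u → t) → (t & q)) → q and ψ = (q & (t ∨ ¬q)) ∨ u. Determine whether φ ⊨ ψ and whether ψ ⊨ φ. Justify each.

(⟹) This fails. Under u = F, t = T, q = F, the left side is true but the right side is false.

(⟸) Assume the antecedent. If u is true, ((¬u → t) → (t & q)) → q reduces to true regardless of the other variables. If u is false, the antecedent forces (u = F, t = T, q = T), and ((¬u → t) → (t & q)) → q holds there. Either way ((¬u → t) → (t & q)) → q holds.

(⇒) fails; (⇐) holds.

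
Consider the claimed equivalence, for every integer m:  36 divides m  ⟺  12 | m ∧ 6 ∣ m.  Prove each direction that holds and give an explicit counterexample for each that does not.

Only the forward implication holds.

[⇒] If 36 ∣ m, write m = 36q. Since 36 = 3·12, m = 12·(3q), so 12 ∣ m; and since 36 = 6·6, m = 6·(6q), so 6 ∣ m.

[⇐] This fails: take m = 12. Both 12 ∣ 12 and 6 ∣ 12, yet 12 is not a multiple of 36 (since 12 = 0·36 + 12), so 36 ∤ 12.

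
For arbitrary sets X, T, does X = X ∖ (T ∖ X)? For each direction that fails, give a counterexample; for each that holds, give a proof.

(⟹) Let x ∈ X. Then either x ∈ X and x ∉ T; or x ∈ X ∩ T. In each case x ∈ X ∖ (T ∖ X), so X ⊆ X ∖ (T ∖ X).

(⟸) Let x ∈ X ∖ (T ∖ X). Then either x ∈ X and x ∉ T; or x ∈ X ∩ T. In each case x ∈ X, so X ∖ (T ∖ X) ⊆ X.

Both inclusions hold; the sets are equal.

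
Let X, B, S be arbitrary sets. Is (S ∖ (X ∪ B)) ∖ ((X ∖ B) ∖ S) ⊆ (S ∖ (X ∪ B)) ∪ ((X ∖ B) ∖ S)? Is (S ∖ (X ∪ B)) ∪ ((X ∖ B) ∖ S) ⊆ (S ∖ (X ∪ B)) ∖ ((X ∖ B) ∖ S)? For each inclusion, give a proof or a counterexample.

Only the forward inclusion holds.

(⟹) Let x ∈ (S ∖ (X ∪ B)) ∖ ((X ∖ B) ∖ S). Then x ∈ S and x ∉ X, B, from which x ∈ (S ∖ (X ∪ B)) ∪ ((X ∖ B) ∖ S).

(⟸) This inclusion fails. Take X = {1}, B = ∅, S = ∅; then 1 ∈ (S ∖ (X ∪ B)) ∪ ((X ∖ B) ∖ S) but 1 ∉ (S ∖ (X ∪ B)) ∖ ((X ∖ B) ∖ S).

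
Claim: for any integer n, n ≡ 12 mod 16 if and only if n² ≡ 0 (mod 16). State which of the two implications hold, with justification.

[⇐] This fails: take n = 0. Then 0² = 0 ≡ 0 (mod 16), yet 0 ≡ 0 (mod 16), not 12.

[⇒] Suppose n ≡ 12 mod 16. Write n = 16j + 12. Then (16j + 12)² = 256j² + 384j + 144 = 16(16j² + 24j + 9) + 0, so n² ≡ 0 (mod 16).

Only the forward implication holds.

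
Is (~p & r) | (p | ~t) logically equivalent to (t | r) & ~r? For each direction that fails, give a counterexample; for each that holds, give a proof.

(→) This fails. Under t = F, r = F, p = F, the left side is true but the right side is false.

(←) This fails. Under t = T, r = F, p = F, the left side is false but the right side is true.

Neither implication holds.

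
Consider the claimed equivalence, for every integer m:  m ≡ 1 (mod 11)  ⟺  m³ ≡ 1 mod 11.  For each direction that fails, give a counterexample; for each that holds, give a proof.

(⇐) For the converse, argue contrapositively. If m ≢ 1 (mod 11), then m is congruent to one of 0, 2, 3, 4, 5, 6, 7, 8, 9, 10 modulo 11, and these give m³ ≡ 0, 8, 5, 9, 4, 7, 2, 6, 3, 10 respectively — never 1.

(⇒) Suppose m ≡ 1 (mod 11). Write m = 11j + 1. Then (11j + 1)³ = 1331j³ + 363j² + 33j + 1 = 11(121j³ + 33j² + 3j) + 1, so m³ ≡ 1 (mod 11).

Both directions hold; the statement is true.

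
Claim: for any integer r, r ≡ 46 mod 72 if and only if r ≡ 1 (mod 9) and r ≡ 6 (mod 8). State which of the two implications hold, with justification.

Equivalent; both directions hold.

(→) Suppose r ≡ 46 (mod 72); write r = 72j + 46. Since 9 ∣ 72, reducing mod 9 gives r ≡ 46 ≡ 1 (mod 9); since 8 ∣ 72, reducing mod 8 gives r ≡ 46 ≡ 6 (mod 8).

(←) Conversely, if r ≡ 1 (mod 9) and r ≡ 6 (mod 8), then by the Chinese remainder theorem r ≡ 46 (mod 72). This is exactly r ≡ 46 (mod 72).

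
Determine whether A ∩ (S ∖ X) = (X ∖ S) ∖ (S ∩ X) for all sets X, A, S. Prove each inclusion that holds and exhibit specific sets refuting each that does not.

(⟹) This inclusion fails. Take X = ∅, A = {1}, S = {1}; then 1 ∈ A ∩ (S ∖ X) but 1 ∉ (X ∖ S) ∖ (S ∩ X).

(⟸) This inclusion fails. Take X = {1}, A = ∅, S = ∅; then 1 ∈ (X ∖ S) ∖ (S ∩ X) but 1 ∉ A ∩ (S ∖ X).

Neither inclusion holds.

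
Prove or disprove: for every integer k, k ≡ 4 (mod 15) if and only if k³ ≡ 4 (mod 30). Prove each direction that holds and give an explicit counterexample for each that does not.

Only the converse holds.

[⇒] This fails: take k = 19. Then 19 ≡ 4 (mod 15), but 19³ = 6859 ≡ 19 (mod 30), not 4.

[⇐] Conversely, the residues r modulo 30 with r³ ≡ 4 (mod 30) are exactly {4}, and each is ≡ 4 (mod 15).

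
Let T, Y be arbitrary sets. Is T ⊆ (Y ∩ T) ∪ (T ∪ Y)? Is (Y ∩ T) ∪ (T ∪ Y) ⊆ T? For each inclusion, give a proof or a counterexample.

(⊇) This inclusion fails. Take T = ∅, Y = {1}; then 1 ∈ (Y ∩ T) ∪ (T ∪ Y) but 1 ∉ T.

(⊆) Let x ∈ T. Then either x ∈ T and x ∉ Y; or x ∈ T ∩ Y. In each case x ∈ (Y ∩ T) ∪ (T ∪ Y), so T ⊆ (Y ∩ T) ∪ (T ∪ Y).

The sets are not equal: only the forward inclusion holds.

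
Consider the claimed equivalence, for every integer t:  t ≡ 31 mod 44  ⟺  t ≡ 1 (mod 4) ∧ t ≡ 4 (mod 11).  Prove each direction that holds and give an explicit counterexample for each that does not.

(⟹) This fails: t = 31 gives 31 ≡ 31 (mod 44) but 31 ≡ 3 (mod 4), so the conjunction on the right does not hold.

(⟸) This fails: t = 37 satisfies both congruences on the right (37 ≡ 1 mod 4 and 37 ≡ 4 mod 11) yet 37 ≡ 37 (mod 44), not 31.

(⇒) fails and (⇐) fails.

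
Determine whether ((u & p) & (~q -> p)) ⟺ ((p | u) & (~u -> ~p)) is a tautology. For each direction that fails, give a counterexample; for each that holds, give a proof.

(⟹) Assume the antecedent. If p is true, the antecedent forces (p = T, u = T, q = F) or (p = T, u = T, q = T), and (p | u) & (~u -> ~p) holds there. If p is false, the antecedent cannot hold. Either way (p | u) & (~u -> ~p) holds.

(⟸) This fails. Under p = F, u = T, q = F, the left side is false but the right side is true.

Not equivalent: only (⇒) holds.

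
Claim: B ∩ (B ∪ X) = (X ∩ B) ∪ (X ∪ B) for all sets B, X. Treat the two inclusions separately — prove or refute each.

The sets are not equal: only the forward inclusion holds.

Forward inclusion. Let x ∈ B ∩ (B ∪ X). Then either x ∈ B and x ∉ X; or x ∈ B ∩ X. In each case x ∈ (X ∩ B) ∪ (X ∪ B), so B ∩ (B ∪ X) ⊆ (X ∩ B) ∪ (X ∪ B).

Reverse inclusion. This inclusion fails. Take B = ∅, X = {1}; then 1 ∈ (X ∩ B) ∪ (X ∪ B) but 1 ∉ B ∩ (B ∪ X).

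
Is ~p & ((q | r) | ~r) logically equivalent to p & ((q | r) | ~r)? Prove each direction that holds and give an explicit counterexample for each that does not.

(⇒) fails and (⇐) fails.

(⟹) This fails. Under q = F, r = F, p = F, the left side is true but the right side is false.

(⟸) This fails. Under q = F, r = F, p = T, the left side is false but the right side is true.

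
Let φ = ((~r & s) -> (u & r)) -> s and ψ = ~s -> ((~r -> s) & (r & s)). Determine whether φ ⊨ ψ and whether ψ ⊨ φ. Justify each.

Both implications hold.

(⟹) Assume the antecedent. If u is true, the antecedent forces (u = T, r = F, s = T) or (u = T, r = T, s = T), and ~s -> ((~r -> s) & (r & s)) holds there. If u is false, the antecedent forces (u = F, r = F, s = T) or (u = F, r = T, s = T), and ~s -> ((~r -> s) & (r & s)) holds there. Either way ~s -> ((~r -> s) & (r & s)) holds.

(⟸) Assume the antecedent. If u is true, the antecedent forces (u = T, r = F, s = T) or (u = T, r = T, s = T), and ((~r & s) -> (u & r)) -> s holds there. If u is false, the antecedent forces (u = F, r = F, s = T) or (u = F, r = T, s = T), and ((~r & s) -> (u & r)) -> s holds there. Either way ((~r & s) -> (u & r)) -> s holds.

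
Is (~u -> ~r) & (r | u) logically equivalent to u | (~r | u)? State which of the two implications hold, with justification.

The forward direction holds; the converse fails.

(→) Assume the antecedent. If r is true, the antecedent forces (r = T, u = T), and u | (~r | u) holds there. If r is false, u | (~r | u) reduces to true regardless of the other variables. Either way u | (~r | u) holds.

(←) This fails. Under r = F, u = F, the left side is false but the right side is true.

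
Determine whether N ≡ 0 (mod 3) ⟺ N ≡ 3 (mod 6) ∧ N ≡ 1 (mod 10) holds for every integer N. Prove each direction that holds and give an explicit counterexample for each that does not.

The forward direction fails; the converse holds.

Forward direction. This fails: N = 0 gives 0 ≡ 0 (mod 3) but 0 ≡ 0 (mod 6), so the conjunction on the right does not hold.

Converse. If N ≡ 3 (mod 6) and N ≡ 1 (mod 10), then by the Chinese remainder theorem N ≡ 21 (mod 30). Since 21 ≡ 0 (mod 3) and 3 ∣ 30, we get N ≡ 0 (mod 3).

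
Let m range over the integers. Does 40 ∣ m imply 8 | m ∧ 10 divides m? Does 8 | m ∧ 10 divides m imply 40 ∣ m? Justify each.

(⇒) If 40 ∣ m, write m = 40q. Since 40 = 5·8, m = 8·(5q), so 8 ∣ m; and since 40 = 4·10, m = 10·(4q), so 10 ∣ m.

(⇐) Suppose 8 ∣ m and 10 ∣ m. Any common multiple of 8 and 10 is a multiple of their lcm; here lcm(8, 10) = 8·10/gcd(8, 10) = 80/2 = 40, so 40 ∣ m.

Both directions hold.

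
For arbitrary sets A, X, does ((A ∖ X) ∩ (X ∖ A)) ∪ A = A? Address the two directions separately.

Both inclusions hold; the sets are equal.

Reverse inclusion. Let x ∈ A. Then either x ∈ A and x ∉ X; or x ∈ A ∩ X. In each case x ∈ ((A ∖ X) ∩ (X ∖ A)) ∪ A, so A ⊆ ((A ∖ X) ∩ (X ∖ A)) ∪ A.

Forward inclusion. Let x ∈ ((A ∖ X) ∩ (X ∖ A)) ∪ A. Then either x ∈ A and x ∉ X; or x ∈ A ∩ X. In each case x ∈ A, so ((A ∖ X) ∩ (X ∖ A)) ∪ A ⊆ A.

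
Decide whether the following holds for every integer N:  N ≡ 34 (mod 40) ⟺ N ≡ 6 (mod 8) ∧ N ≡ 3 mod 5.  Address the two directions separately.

Neither direction holds.

(⟹) This fails: N = 34 gives 34 ≡ 34 (mod 40) but 34 ≡ 2 (mod 8), so the conjunction on the right does not hold.

(⟸) This fails: N = 38 satisfies both congruences on the right (38 ≡ 6 mod 8 and 38 ≡ 3 mod 5) yet 38 ≡ 38 (mod 40), not 34.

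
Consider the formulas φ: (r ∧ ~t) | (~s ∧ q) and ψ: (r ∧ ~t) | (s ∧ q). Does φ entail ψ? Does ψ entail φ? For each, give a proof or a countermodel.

(⟹) This fails. Under t = F, q = T, r = F, s = F, the left side is true but the right side is false.

(⟸) This fails. Under t = F, q = T, r = F, s = T, the left side is false but the right side is true.

Neither direction holds.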